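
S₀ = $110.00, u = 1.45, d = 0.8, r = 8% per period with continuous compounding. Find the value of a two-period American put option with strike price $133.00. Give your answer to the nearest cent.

$24.57

Risk-neutral probability p = (e^0.08 − 0.8)/(1.45 − 0.8) = 0.2833/0.6500 = 0.4358
Terminal stock prices: S_uu = 231.3, S_ud = 127.6, S_dd = 70.4
Terminal payoffs (K − S): max(-98.28, 0) = 0, max(5.4, 0) = 5.4, max(62.6, 0) = 62.6
Node u (S = 159.5): continuation = e^(−0.08)·[0.4358·0.0000 + 0.5642·5.4000] = 2.8123; exercise value = 0.0000 ≤ continuation, so V_u = 2.8123
Node d (S = 88): continuation = e^(−0.08)·[0.4358·5.4000 + 0.5642·62.6000] = 34.7745; exercise value = 45.0000 > continuation, so V_d = 45.0000 (exercise)
Node 0 (S = 110): continuation = e^(−0.08)·[0.4358·2.8123 + 0.5642·45.0000] = 24.5674; exercise value = 23.0000 ≤ continuation, so V_0 = 24.5674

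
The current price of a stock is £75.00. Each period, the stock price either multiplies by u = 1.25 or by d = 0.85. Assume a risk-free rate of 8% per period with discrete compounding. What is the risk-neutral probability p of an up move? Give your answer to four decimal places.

p = 0.5750

Risk-neutral probability p = (1 + 0.08 − 0.85)/(1.25 − 0.85) = 0.2300/0.4000 = 0.5750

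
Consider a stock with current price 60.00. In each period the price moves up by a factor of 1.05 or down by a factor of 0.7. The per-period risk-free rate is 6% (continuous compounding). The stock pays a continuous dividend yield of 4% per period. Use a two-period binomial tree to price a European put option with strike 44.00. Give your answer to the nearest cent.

0.09

Per-period risk-free factor R = e^0.06 = 1.0618; dividend-adjusted growth = e^(0.06−0.04) = 1.0202.
Risk-neutral probability p = (1.0202 − 0.7)/(1.05 − 0.7) = 0.3202/0.3500 = 0.9149
Terminal stock prices: S_uu = 66.15, S_ud = 44.1, S_dd = 29.4
Terminal payoffs (K − S): max(-22.15, 0) = 0, max(-0.1, 0) = 0, max(14.6, 0) = 14.6
Node u (S = 63): V_u = e^(−0.06)·[0.9149·0.0000 + 0.0851·0.0000] = 0.0000
Node d (S = 42): V_d = e^(−0.06)·[0.9149·0.0000 + 0.0851·14.6000] = 1.1706
Node 0 (S = 60): V_0 = e^(−0.06)·[0.9149·0.0000 + 0.0851·1.1706] = 0.0939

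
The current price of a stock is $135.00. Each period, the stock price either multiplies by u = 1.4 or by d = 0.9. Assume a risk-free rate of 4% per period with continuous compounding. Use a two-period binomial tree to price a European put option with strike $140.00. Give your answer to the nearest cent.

$14.60

Risk-neutral probability p = (e^0.04 − 0.9)/(1.4 − 0.9) = 0.1408/0.5000 = 0.2816
Terminal stock prices: S_uu = 264.6, S_ud = 170.1, S_dd = 109.4
Terminal payoffs (K − S): max(-124.6, 0) = 0, max(-30.1, 0) = 0, max(30.65, 0) = 30.65
Node u (S = 189): V_u = e^(−0.04)·[0.2816·0.0000 + 0.7184·0.0000] = 0.0000
Node d (S = 121.5): V_d = e^(−0.04)·[0.2816·0.0000 + 0.7184·30.6500] = 21.1549
Node 0 (S = 135): V_0 = e^(−0.04)·[0.2816·0.0000 + 0.7184·21.1549] = 14.6014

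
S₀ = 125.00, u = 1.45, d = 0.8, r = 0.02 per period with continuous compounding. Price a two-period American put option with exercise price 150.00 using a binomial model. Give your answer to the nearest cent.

33.48

Risk-neutral probability p = (e^0.02 − 0.8)/(1.45 − 0.8) = 0.2202/0.6500 = 0.3388
Terminal stock prices: S_uu = 262.8, S_ud = 145, S_dd = 80
Terminal payoffs (K − S): max(-112.8, 0) = 0, max(5, 0) = 5, max(70, 0) = 70
Node u (S = 181.2): continuation = e^(−0.02)·[0.3388·0.0000 + 0.6612·5.0000] = 3.2407; exercise value = 0.0000 ≤ continuation, so V_u = 3.2407
Node d (S = 100): continuation = e^(−0.02)·[0.3388·5.0000 + 0.6612·70.0000] = 47.0298; exercise value = 50.0000 > continuation, so V_d = 50.0000 (exercise)
Node 0 (S = 125): continuation = e^(−0.02)·[0.3388·3.2407 + 0.6612·50.0000] = 33.4829; exercise value = 25.0000 ≤ continuation, so V_0 = 33.4829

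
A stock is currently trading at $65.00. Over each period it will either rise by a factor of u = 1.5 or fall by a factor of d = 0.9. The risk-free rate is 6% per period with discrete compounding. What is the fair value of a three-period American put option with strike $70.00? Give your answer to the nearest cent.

$8.30

Risk-neutral probability p = (1 + 0.06 − 0.9)/(1.5 − 0.9) = 0.1600/0.6000 = 0.2667
Terminal stock prices: S_uuu = 219.4, S_uud = 131.6, S_udd = 78.98, S_ddd = 47.39
Terminal payoffs (K − S): max(-149.4, 0) = 0, max(-61.62, 0) = 0, max(-8.975, 0) = 0, max(22.61, 0) = 22.61
Node uu (S = 146.2): continuation = 1/1.06·[0.2667·0.0000 + 0.7333·0.0000] = 0.0000; exercise value = 0.0000 ≤ continuation, so V_uu = 0.0000
Node ud (S = 87.75): continuation = 1/1.06·[0.2667·0.0000 + 0.7333·0.0000] = 0.0000; exercise value = 0.0000 ≤ continuation, so V_ud = 0.0000
Node dd (S = 52.65): continuation = 1/1.06·[0.2667·0.0000 + 0.7333·22.6150] = 15.6456; exercise value = 17.3500 > continuation, so V_dd = 17.3500 (exercise)
Node u (S = 97.5): continuation = 1/1.06·[0.2667·0.0000 + 0.7333·0.0000] = 0.0000; exercise value = 0.0000 ≤ continuation, so V_u = 0.0000
Node d (S = 58.5): continuation = 1/1.06·[0.2667·0.0000 + 0.7333·17.3500] = 12.0031; exercise value = 11.5000 ≤ continuation, so V_d = 12.0031
Node 0 (S = 65): continuation = 1/1.06·[0.2667·0.0000 + 0.7333·12.0031] = 8.3041; exercise value = 5.0000 ≤ continuation, so V_0 = 8.3041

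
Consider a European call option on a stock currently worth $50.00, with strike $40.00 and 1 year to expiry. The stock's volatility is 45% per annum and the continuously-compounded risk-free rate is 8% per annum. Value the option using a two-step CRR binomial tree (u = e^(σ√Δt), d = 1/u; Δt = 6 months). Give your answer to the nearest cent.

CRR parameters: u = e^(σ√Δt) = e^(0.45·√0.5) = 1.3746, d = 1/u = 0.7275
Per-period rate: rΔt = 0.08·0.5 = 0.04, so R = e^0.04 = 1.0408
Risk-neutral probability p = (e^0.04 − 0.7275)/(1.3746 − 0.7275) = 0.3134/0.6472 = 0.4842
Terminal stock prices: S_uu = 94.48, S_ud = 50, S_dd = 26.46
Terminal payoffs (S − K): max(54.48, 0) = 54.48, max(10, 0) = 10, max(-13.54, 0) = 0
Node u (S = 68.73): V_u = e^(−0.04)·[0.4842·54.4829 + 0.5158·10.0000] = 30.3008
Node d (S = 36.37): V_d = e^(−0.04)·[0.4842·10.0000 + 0.5158·0.0000] = 4.6519
Node 0 (S = 50): V_0 = e^(−0.04)·[0.4842·30.3008 + 0.5158·4.6519] = 16.4011

$16.40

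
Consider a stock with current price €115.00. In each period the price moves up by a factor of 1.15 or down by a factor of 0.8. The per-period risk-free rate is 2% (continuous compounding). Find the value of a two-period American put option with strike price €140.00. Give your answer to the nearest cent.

Risk-neutral probability p = (e^0.02 − 0.8)/(1.15 − 0.8) = 0.2202/0.3500 = 0.6291
Terminal stock prices: S_uu = 152.1, S_ud = 105.8, S_dd = 73.6
Terminal payoffs (K − S): max(-12.09, 0) = 0, max(34.2, 0) = 34.2, max(66.4, 0) = 66.4
Node u (S = 132.2): continuation = e^(−0.02)·[0.6291·0.0000 + 0.3709·34.2000] = 12.4320; exercise value = 7.7500 ≤ continuation, so V_u = 12.4320
Node d (S = 92): continuation = e^(−0.02)·[0.6291·34.2000 + 0.3709·66.4000] = 45.2278; exercise value = 48.0000 > continuation, so V_d = 48.0000 (exercise)
Node 0 (S = 115): continuation = e^(−0.02)·[0.6291·12.4320 + 0.3709·48.0000] = 25.1152; exercise value = 25.0000 ≤ continuation, so V_0 = 25.1152

€25.12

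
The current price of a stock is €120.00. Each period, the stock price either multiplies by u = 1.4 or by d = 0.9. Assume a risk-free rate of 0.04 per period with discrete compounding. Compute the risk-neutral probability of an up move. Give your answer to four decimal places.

p = 0.2800

Risk-neutral probability p = (1 + 0.04 − 0.9)/(1.4 − 0.9) = 0.1400/0.5000 = 0.2800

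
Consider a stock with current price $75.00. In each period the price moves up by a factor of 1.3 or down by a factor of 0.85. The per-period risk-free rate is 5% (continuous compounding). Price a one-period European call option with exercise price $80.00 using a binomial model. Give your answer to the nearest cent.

$7.45

Risk-neutral probability p = (e^0.05 − 0.85)/(1.3 − 0.85) = 0.2013/0.4500 = 0.4473
Terminal stock prices: S_u = 97.5, S_d = 63.75
Terminal payoffs (S − K): max(17.5, 0) = 17.5, max(-16.25, 0) = 0
Node 0 (S = 75): V_0 = e^(−0.05)·[0.4473·17.5000 + 0.5527·0.0000] = 7.4455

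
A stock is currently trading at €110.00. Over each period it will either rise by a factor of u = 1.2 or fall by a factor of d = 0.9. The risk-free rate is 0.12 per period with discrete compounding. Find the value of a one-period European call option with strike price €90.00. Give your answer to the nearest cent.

€29.64

Risk-neutral probability p = (1 + 0.12 − 0.9)/(1.2 − 0.9) = 0.2200/0.3000 = 0.7333
Terminal stock prices: S_u = 132, S_d = 99
Terminal payoffs (S − K): max(42, 0) = 42, max(9, 0) = 9
Node 0 (S = 110): V_0 = 1/1.12·[0.7333·42.0000 + 0.2667·9.0000] = 29.6429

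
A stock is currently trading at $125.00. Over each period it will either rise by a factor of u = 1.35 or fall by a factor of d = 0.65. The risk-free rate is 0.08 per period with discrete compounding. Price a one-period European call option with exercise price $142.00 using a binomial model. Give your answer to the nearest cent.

$15.21

Risk-neutral probability p = (1 + 0.08 − 0.65)/(1.35 − 0.65) = 0.4300/0.7000 = 0.6143
Terminal stock prices: S_u = 168.8, S_d = 81.25
Terminal payoffs (S − K): max(26.75, 0) = 26.75, max(-60.75, 0) = 0
Node 0 (S = 125): V_0 = 1/1.08·[0.6143·26.7500 + 0.3857·0.0000] = 15.2149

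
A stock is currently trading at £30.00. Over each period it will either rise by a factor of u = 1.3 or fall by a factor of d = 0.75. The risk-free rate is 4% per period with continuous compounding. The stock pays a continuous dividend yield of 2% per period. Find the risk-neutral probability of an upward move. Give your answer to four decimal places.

p = 0.4913

Per-period risk-free factor R = e^0.04 = 1.0408; dividend-adjusted growth = e^(0.04−0.02) = 1.0202.
Risk-neutral probability p = (1.0202 − 0.75)/(1.3 − 0.75) = 0.2702/0.5500 = 0.4913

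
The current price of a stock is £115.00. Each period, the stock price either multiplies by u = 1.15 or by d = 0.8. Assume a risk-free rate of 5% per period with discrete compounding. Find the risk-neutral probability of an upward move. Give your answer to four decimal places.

Risk-neutral probability p = (1 + 0.05 − 0.8)/(1.15 − 0.8) = 0.2500/0.3500 = 0.7143

p = 0.7143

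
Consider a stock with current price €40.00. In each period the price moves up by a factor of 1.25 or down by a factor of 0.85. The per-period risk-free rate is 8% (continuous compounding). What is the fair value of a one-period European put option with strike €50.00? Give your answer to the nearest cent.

Risk-neutral probability p = (e^0.08 − 0.85)/(1.25 − 0.85) = 0.2333/0.4000 = 0.5832
Terminal stock prices: S_u = 50, S_d = 34
Terminal payoffs (K − S): max(0, 0) = 0, max(16, 0) = 16
Node 0 (S = 40): V_0 = e^(−0.08)·[0.5832·0.0000 + 0.4168·16.0000] = 6.1558

€6.16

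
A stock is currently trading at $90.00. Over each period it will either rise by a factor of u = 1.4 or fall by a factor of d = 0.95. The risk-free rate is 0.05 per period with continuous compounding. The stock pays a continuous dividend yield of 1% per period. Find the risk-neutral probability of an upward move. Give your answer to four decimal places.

p = 0.2018

Per-period risk-free factor R = e^0.05 = 1.0513; dividend-adjusted growth = e^(0.05−0.01) = 1.0408.
Risk-neutral probability p = (1.0408 − 0.95)/(1.4 − 0.95) = 0.0908/0.4500 = 0.2018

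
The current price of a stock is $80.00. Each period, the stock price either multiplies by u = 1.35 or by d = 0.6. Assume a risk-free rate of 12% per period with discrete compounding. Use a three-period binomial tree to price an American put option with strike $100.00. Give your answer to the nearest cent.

Risk-neutral probability p = (1 + 0.12 − 0.6)/(1.35 − 0.6) = 0.5200/0.7500 = 0.6933
Terminal stock prices: S_uuu = 196.8, S_uud = 87.48, S_udd = 38.88, S_ddd = 17.28
Terminal payoffs (K − S): max(-96.83, 0) = 0, max(12.52, 0) = 12.52, max(61.12, 0) = 61.12, max(82.72, 0) = 82.72
Node uu (S = 145.8): continuation = 1/1.12·[0.6933·0.0000 + 0.3067·12.5200] = 3.4281; exercise value = 0.0000 ≤ continuation, so V_uu = 3.4281
Node ud (S = 64.8): continuation = 1/1.12·[0.6933·12.5200 + 0.3067·61.1200] = 24.4857; exercise value = 35.2000 > continuation, so V_ud = 35.2000 (exercise)
Node dd (S = 28.8): continuation = 1/1.12·[0.6933·61.1200 + 0.3067·82.7200] = 60.4857; exercise value = 71.2000 > continuation, so V_dd = 71.2000 (exercise)
Node u (S = 108): continuation = 1/1.12·[0.6933·3.4281 + 0.3067·35.2000] = 11.7602; exercise value = 0.0000 ≤ continuation, so V_u = 11.7602
Node d (S = 48): continuation = 1/1.12·[0.6933·35.2000 + 0.3067·71.2000] = 41.2857; exercise value = 52.0000 > continuation, so V_d = 52.0000 (exercise)
Node 0 (S = 80): continuation = 1/1.12·[0.6933·11.7602 + 0.3067·52.0000] = 21.5182; exercise value = 20.0000 ≤ continuation, so V_0 = 21.5182

$21.52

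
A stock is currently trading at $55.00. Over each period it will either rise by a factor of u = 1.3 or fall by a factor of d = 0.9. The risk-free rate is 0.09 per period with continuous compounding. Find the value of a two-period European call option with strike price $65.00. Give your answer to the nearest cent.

Risk-neutral probability p = (e^0.09 − 0.9)/(1.3 − 0.9) = 0.1942/0.4000 = 0.4854
Terminal stock prices: S_uu = 92.95, S_ud = 64.35, S_dd = 44.55
Terminal payoffs (S − K): max(27.95, 0) = 27.95, max(-0.65, 0) = 0, max(-20.45, 0) = 0
Node u (S = 71.5): V_u = e^(−0.09)·[0.4854·27.9500 + 0.5146·0.0000] = 12.4002
Node d (S = 49.5): V_d = e^(−0.09)·[0.4854·0.0000 + 0.5146·0.0000] = 0.0000
Node 0 (S = 55): V_0 = e^(−0.09)·[0.4854·12.4002 + 0.5146·0.0000] = 5.5014

$5.50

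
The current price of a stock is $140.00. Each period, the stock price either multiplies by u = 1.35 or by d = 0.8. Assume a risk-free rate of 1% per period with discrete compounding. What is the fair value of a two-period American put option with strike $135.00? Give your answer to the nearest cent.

$17.01

Risk-neutral probability p = (1 + 0.01 − 0.8)/(1.35 − 0.8) = 0.2100/0.5500 = 0.3818
Terminal stock prices: S_uu = 255.2, S_ud = 151.2, S_dd = 89.6
Terminal payoffs (K − S): max(-120.2, 0) = 0, max(-16.2, 0) = 0, max(45.4, 0) = 45.4
Node u (S = 189): continuation = 1/1.01·[0.3818·0.0000 + 0.6182·0.0000] = 0.0000; exercise value = 0.0000 ≤ continuation, so V_u = 0.0000
Node d (S = 112): continuation = 1/1.01·[0.3818·0.0000 + 0.6182·45.4000] = 27.7876; exercise value = 23.0000 ≤ continuation, so V_d = 27.7876
Node 0 (S = 140): continuation = 1/1.01·[0.3818·0.0000 + 0.6182·27.7876] = 17.0077; exercise value = 0.0000 ≤ continuation, so V_0 = 17.0077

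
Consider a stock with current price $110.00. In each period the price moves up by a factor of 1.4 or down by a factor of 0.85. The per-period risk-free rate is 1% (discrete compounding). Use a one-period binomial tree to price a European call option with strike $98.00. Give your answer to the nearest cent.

Risk-neutral probability p = (1 + 0.01 − 0.85)/(1.4 − 0.85) = 0.1600/0.5500 = 0.2909
Terminal stock prices: S_u = 154, S_d = 93.5
Terminal payoffs (S − K): max(56, 0) = 56, max(-4.5, 0) = 0
Node 0 (S = 110): V_0 = 1/1.01·[0.2909·56.0000 + 0.7091·0.0000] = 16.1296

$16.13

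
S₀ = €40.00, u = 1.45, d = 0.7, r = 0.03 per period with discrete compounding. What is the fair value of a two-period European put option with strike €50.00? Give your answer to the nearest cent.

Risk-neutral probability p = (1 + 0.03 − 0.7)/(1.45 − 0.7) = 0.3300/0.7500 = 0.4400
Terminal stock prices: S_uu = 84.1, S_ud = 40.6, S_dd = 19.6
Terminal payoffs (K − S): max(-34.1, 0) = 0, max(9.4, 0) = 9.4, max(30.4, 0) = 30.4
Node u (S = 58): V_u = 1/1.03·[0.4400·0.0000 + 0.5600·9.4000] = 5.1107
Node d (S = 28): V_d = 1/1.03·[0.4400·9.4000 + 0.5600·30.4000] = 20.5437
Node 0 (S = 40): V_0 = 1/1.03·[0.4400·5.1107 + 0.5600·20.5437] = 13.3526

€13.35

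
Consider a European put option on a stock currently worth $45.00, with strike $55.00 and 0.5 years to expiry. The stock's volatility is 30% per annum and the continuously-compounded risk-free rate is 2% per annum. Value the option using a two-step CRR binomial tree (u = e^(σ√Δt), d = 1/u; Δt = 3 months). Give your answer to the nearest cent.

$10.76

CRR parameters: u = e^(σ√Δt) = e^(0.3·√0.25) = 1.1618, d = 1/u = 0.8607
Per-period rate: rΔt = 0.02·0.25 = 0.005, so R = e^0.005 = 1.0050
Risk-neutral probability p = (e^0.005 − 0.8607)/(1.1618 − 0.8607) = 0.1443/0.3011 = 0.4792
Terminal stock prices: S_uu = 60.74, S_ud = 45, S_dd = 33.34
Terminal payoffs (K − S): max(-5.744, 0) = 0, max(10, 0) = 10, max(21.66, 0) = 21.66
Node u (S = 52.28): V_u = e^(−0.005)·[0.4792·0.0000 + 0.5208·10.0000] = 5.1819
Node d (S = 38.73): V_d = e^(−0.005)·[0.4792·10.0000 + 0.5208·21.6632] = 15.9938
Node 0 (S = 45): V_0 = e^(−0.005)·[0.4792·5.1819 + 0.5208·15.9938] = 10.7586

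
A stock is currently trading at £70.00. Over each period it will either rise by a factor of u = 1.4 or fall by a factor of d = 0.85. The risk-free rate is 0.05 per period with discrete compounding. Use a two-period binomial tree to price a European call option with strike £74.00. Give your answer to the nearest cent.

Risk-neutral probability p = (1 + 0.05 − 0.85)/(1.4 − 0.85) = 0.2000/0.5500 = 0.3636
Terminal stock prices: S_uu = 137.2, S_ud = 83.3, S_dd = 50.57
Terminal payoffs (S − K): max(63.2, 0) = 63.2, max(9.3, 0) = 9.3, max(-23.43, 0) = 0
Node u (S = 98): V_u = 1/1.05·[0.3636·63.2000 + 0.6364·9.3000] = 27.5238
Node d (S = 59.5): V_d = 1/1.05·[0.3636·9.3000 + 0.6364·0.0000] = 3.2208
Node 0 (S = 70): V_0 = 1/1.05·[0.3636·27.5238 + 0.6364·3.2208] = 11.4840

£11.48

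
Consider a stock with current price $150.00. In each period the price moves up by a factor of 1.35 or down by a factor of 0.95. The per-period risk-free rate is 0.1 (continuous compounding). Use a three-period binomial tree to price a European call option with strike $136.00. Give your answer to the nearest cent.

Risk-neutral probability p = (e^0.1 − 0.95)/(1.35 − 0.95) = 0.1552/0.4000 = 0.3879
Terminal stock prices: S_uuu = 369.1, S_uud = 259.7, S_udd = 182.8, S_ddd = 128.6
Terminal payoffs (S − K): max(233.1, 0) = 233.1, max(123.7, 0) = 123.7, max(46.76, 0) = 46.76, max(-7.394, 0) = 0
Node uu (S = 273.4): V_uu = e^(−0.1)·[0.3879·233.0563 + 0.6121·123.7063] = 150.3171
Node ud (S = 192.4): V_ud = e^(−0.1)·[0.3879·123.7063 + 0.6121·46.7562] = 69.3171
Node dd (S = 135.4): V_dd = e^(−0.1)·[0.3879·46.7562 + 0.6121·0.0000] = 16.4120
Node u (S = 202.5): V_u = e^(−0.1)·[0.3879·150.3171 + 0.6121·69.3171] = 91.1526
Node d (S = 142.5): V_d = e^(−0.1)·[0.3879·69.3171 + 0.6121·16.4120] = 33.4205
Node 0 (S = 150): V_0 = e^(−0.1)·[0.3879·91.1526 + 0.6121·33.4205] = 50.5047

$50.50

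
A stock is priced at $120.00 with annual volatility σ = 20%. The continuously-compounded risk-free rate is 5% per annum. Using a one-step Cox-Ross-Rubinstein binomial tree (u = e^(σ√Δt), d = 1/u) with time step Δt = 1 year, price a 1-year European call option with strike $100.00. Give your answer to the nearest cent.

CRR parameters: u = e^(σ√Δt) = e^(0.2·√1) = 1.2214, d = 1/u = 0.8187
Per-period rate: rΔt = 0.05·1 = 0.05, so R = e^0.05 = 1.0513
Risk-neutral probability p = (e^0.05 − 0.8187)/(1.2214 − 0.8187) = 0.2325/0.4027 = 0.5775
Terminal stock prices: S_u = 146.6, S_d = 98.25
Terminal payoffs (S − K): max(46.57, 0) = 46.57, max(-1.752, 0) = 0
Node 0 (S = 120): V_0 = e^(−0.05)·[0.5775·46.5683 + 0.4225·0.0000] = 25.5813

$25.58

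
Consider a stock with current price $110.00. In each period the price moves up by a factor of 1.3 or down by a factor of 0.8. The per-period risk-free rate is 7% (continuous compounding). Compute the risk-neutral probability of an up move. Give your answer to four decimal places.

p = 0.5450

Risk-neutral probability p = (e^0.07 − 0.8)/(1.3 − 0.8) = 0.2725/0.5000 = 0.5450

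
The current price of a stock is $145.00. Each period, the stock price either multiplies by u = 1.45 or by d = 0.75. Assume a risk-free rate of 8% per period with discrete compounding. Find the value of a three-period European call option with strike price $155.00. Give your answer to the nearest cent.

Risk-neutral probability p = (1 + 0.08 − 0.75)/(1.45 − 0.75) = 0.3300/0.7000 = 0.4714
Terminal stock prices: S_uuu = 442.1, S_uud = 228.6, S_udd = 118.3, S_ddd = 61.17
Terminal payoffs (S − K): max(287.1, 0) = 287.1, max(73.65, 0) = 73.65, max(-36.73, 0) = 0, max(-93.83, 0) = 0
Node uu (S = 304.9): V_uu = 1/1.08·[0.4714·287.0506 + 0.5286·73.6469] = 161.3440
Node ud (S = 157.7): V_ud = 1/1.08·[0.4714·73.6469 + 0.5286·0.0000] = 32.1474
Node dd (S = 81.56): V_dd = 1/1.08·[0.4714·0.0000 + 0.5286·0.0000] = 0.0000
Node u (S = 210.2): V_u = 1/1.08·[0.4714·161.3440 + 0.5286·32.1474] = 86.1615
Node d (S = 108.8): V_d = 1/1.08·[0.4714·32.1474 + 0.5286·0.0000] = 14.0326
Node 0 (S = 145): V_0 = 1/1.08·[0.4714·86.1615 + 0.5286·14.0326] = 44.4780

$44.48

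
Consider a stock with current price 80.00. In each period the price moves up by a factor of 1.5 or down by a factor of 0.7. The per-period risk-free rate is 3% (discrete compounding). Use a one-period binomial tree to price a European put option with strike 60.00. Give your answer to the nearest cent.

2.28

Risk-neutral probability p = (1 + 0.03 − 0.7)/(1.5 − 0.7) = 0.3300/0.8000 = 0.4125
Terminal stock prices: S_u = 120, S_d = 56
Terminal payoffs (K − S): max(-60, 0) = 0, max(4, 0) = 4
Node 0 (S = 80): V_0 = 1/1.03·[0.4125·0.0000 + 0.5875·4.0000] = 2.2816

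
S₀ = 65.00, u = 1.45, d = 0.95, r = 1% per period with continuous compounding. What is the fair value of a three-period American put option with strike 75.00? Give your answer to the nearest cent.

12.74

Risk-neutral probability p = (e^0.01 − 0.95)/(1.45 − 0.95) = 0.0601/0.5000 = 0.1201
Terminal stock prices: S_uuu = 198.2, S_uud = 129.8, S_udd = 85.06, S_ddd = 55.73
Terminal payoffs (K − S): max(-123.2, 0) = 0, max(-54.83, 0) = 0, max(-10.06, 0) = 0, max(19.27, 0) = 19.27
Node uu (S = 136.7): continuation = e^(−0.01)·[0.1201·0.0000 + 0.8799·0.0000] = 0.0000; exercise value = 0.0000 ≤ continuation, so V_uu = 0.0000
Node ud (S = 89.54): continuation = e^(−0.01)·[0.1201·0.0000 + 0.8799·0.0000] = 0.0000; exercise value = 0.0000 ≤ continuation, so V_ud = 0.0000
Node dd (S = 58.66): continuation = e^(−0.01)·[0.1201·0.0000 + 0.8799·19.2706] = 16.7875; exercise value = 16.3375 ≤ continuation, so V_dd = 16.7875
Node u (S = 94.25): continuation = e^(−0.01)·[0.1201·0.0000 + 0.8799·0.0000] = 0.0000; exercise value = 0.0000 ≤ continuation, so V_u = 0.0000
Node d (S = 61.75): continuation = e^(−0.01)·[0.1201·0.0000 + 0.8799·16.7875] = 14.6243; exercise value = 13.2500 ≤ continuation, so V_d = 14.6243
Node 0 (S = 65): continuation = e^(−0.01)·[0.1201·0.0000 + 0.8799·14.6243] = 12.7399; exercise value = 10.0000 ≤ continuation, so V_0 = 12.7399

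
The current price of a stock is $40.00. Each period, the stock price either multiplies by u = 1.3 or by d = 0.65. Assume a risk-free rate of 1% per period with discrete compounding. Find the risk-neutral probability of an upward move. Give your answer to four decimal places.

p = 0.5538

Risk-neutral probability p = (1 + 0.01 − 0.65)/(1.3 − 0.65) = 0.3600/0.6500 = 0.5538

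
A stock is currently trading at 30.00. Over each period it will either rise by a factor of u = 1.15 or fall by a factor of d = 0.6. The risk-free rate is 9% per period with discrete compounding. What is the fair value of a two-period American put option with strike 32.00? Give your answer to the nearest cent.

2.33

Risk-neutral probability p = (1 + 0.09 − 0.6)/(1.15 − 0.6) = 0.4900/0.5500 = 0.8909
Terminal stock prices: S_uu = 39.67, S_ud = 20.7, S_dd = 10.8
Terminal payoffs (K − S): max(-7.675, 0) = 0, max(11.3, 0) = 11.3, max(21.2, 0) = 21.2
Node u (S = 34.5): continuation = 1/1.09·[0.8909·0.0000 + 0.1091·11.3000] = 1.1309; exercise value = 0.0000 ≤ continuation, so V_u = 1.1309
Node d (S = 18): continuation = 1/1.09·[0.8909·11.3000 + 0.1091·21.2000] = 11.3578; exercise value = 14.0000 > continuation, so V_d = 14.0000 (exercise)
Node 0 (S = 30): continuation = 1/1.09·[0.8909·1.1309 + 0.1091·14.0000] = 2.3255; exercise value = 2.0000 ≤ continuation, so V_0 = 2.3255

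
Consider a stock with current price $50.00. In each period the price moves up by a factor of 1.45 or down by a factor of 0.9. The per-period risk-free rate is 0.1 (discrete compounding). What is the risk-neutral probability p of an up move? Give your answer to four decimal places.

p = 0.3636

Risk-neutral probability p = (1 + 0.1 − 0.9)/(1.45 − 0.9) = 0.2000/0.5500 = 0.3636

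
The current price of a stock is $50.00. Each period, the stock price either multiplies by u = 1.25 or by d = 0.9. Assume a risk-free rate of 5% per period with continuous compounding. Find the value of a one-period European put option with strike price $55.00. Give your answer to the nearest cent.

$5.40

Risk-neutral probability p = (e^0.05 − 0.9)/(1.25 − 0.9) = 0.1513/0.3500 = 0.4322
Terminal stock prices: S_u = 62.5, S_d = 45
Terminal payoffs (K − S): max(-7.5, 0) = 0, max(10, 0) = 10
Node 0 (S = 50): V_0 = e^(−0.05)·[0.4322·0.0000 + 0.5678·10.0000] = 5.4011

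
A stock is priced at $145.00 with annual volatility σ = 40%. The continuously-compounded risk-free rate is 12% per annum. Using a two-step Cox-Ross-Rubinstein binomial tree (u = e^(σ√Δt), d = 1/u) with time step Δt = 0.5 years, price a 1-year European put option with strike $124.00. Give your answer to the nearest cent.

CRR parameters: u = e^(σ√Δt) = e^(0.4·√0.5) = 1.3269, d = 1/u = 0.7536
Per-period rate: rΔt = 0.12·0.5 = 0.06, so R = e^0.06 = 1.0618
Risk-neutral probability p = (e^0.06 − 0.7536)/(1.3269 − 0.7536) = 0.3082/0.5733 = 0.5376
Terminal stock prices: S_uu = 255.3, S_ud = 145, S_dd = 82.36
Terminal payoffs (K − S): max(-131.3, 0) = 0, max(-21, 0) = 0, max(41.64, 0) = 41.64
Node u (S = 192.4): V_u = e^(−0.06)·[0.5376·0.0000 + 0.4624·0.0000] = 0.0000
Node d (S = 109.3): V_d = e^(−0.06)·[0.5376·0.0000 + 0.4624·41.6442] = 18.1339
Node 0 (S = 145): V_0 = e^(−0.06)·[0.5376·0.0000 + 0.4624·18.1339] = 7.8964

$7.90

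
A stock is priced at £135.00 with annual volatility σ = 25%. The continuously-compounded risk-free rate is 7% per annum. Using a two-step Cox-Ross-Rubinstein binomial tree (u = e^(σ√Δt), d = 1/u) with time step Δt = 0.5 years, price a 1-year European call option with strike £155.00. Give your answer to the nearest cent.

CRR parameters: u = e^(σ√Δt) = e^(0.25·√0.5) = 1.1934, d = 1/u = 0.8380
Per-period rate: rΔt = 0.07·0.5 = 0.035, so R = e^0.035 = 1.0356
Risk-neutral probability p = (e^0.035 − 0.8380)/(1.1934 − 0.8380) = 0.1977/0.3554 = 0.5561
Terminal stock prices: S_uu = 192.3, S_ud = 135, S_dd = 94.8
Terminal payoffs (S − K): max(37.26, 0) = 37.26, max(-20, 0) = 0, max(-60.2, 0) = 0
Node u (S = 161.1): V_u = e^(−0.035)·[0.5561·37.2561 + 0.4439·0.0000] = 20.0071
Node d (S = 113.1): V_d = e^(−0.035)·[0.5561·0.0000 + 0.4439·0.0000] = 0.0000
Node 0 (S = 135): V_0 = e^(−0.035)·[0.5561·20.0071 + 0.4439·0.0000] = 10.7442

£10.74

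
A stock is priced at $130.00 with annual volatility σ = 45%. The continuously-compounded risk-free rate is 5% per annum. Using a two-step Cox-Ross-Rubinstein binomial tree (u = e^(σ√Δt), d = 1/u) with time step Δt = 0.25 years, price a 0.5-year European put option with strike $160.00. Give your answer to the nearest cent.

$35.57

CRR parameters: u = e^(σ√Δt) = e^(0.45·√0.25) = 1.2523, d = 1/u = 0.7985
Per-period rate: rΔt = 0.05·0.25 = 0.0125, so R = e^0.0125 = 1.0126
Risk-neutral probability p = (e^0.0125 − 0.7985)/(1.2523 − 0.7985) = 0.2141/0.4538 = 0.4717
Terminal stock prices: S_uu = 203.9, S_ud = 130, S_dd = 82.89
Terminal payoffs (K − S): max(-43.88, 0) = 0, max(30, 0) = 30, max(77.11, 0) = 77.11
Node u (S = 162.8): V_u = e^(−0.0125)·[0.4717·0.0000 + 0.5283·30.0000] = 15.6520
Node d (S = 103.8): V_d = e^(−0.0125)·[0.4717·30.0000 + 0.5283·77.1083] = 54.2053
Node 0 (S = 130): V_0 = e^(−0.0125)·[0.4717·15.6520 + 0.5283·54.2053] = 35.5721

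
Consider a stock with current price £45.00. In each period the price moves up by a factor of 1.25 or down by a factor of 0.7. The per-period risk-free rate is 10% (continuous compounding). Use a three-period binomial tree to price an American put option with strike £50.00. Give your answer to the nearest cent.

Risk-neutral probability p = (e^0.1 − 0.7)/(1.25 − 0.7) = 0.4052/0.5500 = 0.7367
Terminal stock prices: S_uuu = 87.89, S_uud = 49.22, S_udd = 27.56, S_ddd = 15.43
Terminal payoffs (K − S): max(-37.89, 0) = 0, max(0.7812, 0) = 0.7812, max(22.44, 0) = 22.44, max(34.57, 0) = 34.57
Node uu (S = 70.31): continuation = e^(−0.1)·[0.7367·0.0000 + 0.2633·0.7812] = 0.1861; exercise value = 0.0000 ≤ continuation, so V_uu = 0.1861
Node ud (S = 39.38): continuation = e^(−0.1)·[0.7367·0.7812 + 0.2633·22.4375] = 5.8669; exercise value = 10.6250 > continuation, so V_ud = 10.6250 (exercise)
Node dd (S = 22.05): continuation = e^(−0.1)·[0.7367·22.4375 + 0.2633·34.5650] = 23.1919; exercise value = 27.9500 > continuation, so V_dd = 27.9500 (exercise)
Node u (S = 56.25): continuation = e^(−0.1)·[0.7367·0.1861 + 0.2633·10.6250] = 2.6557; exercise value = 0.0000 ≤ continuation, so V_u = 2.6557
Node d (S = 31.5): continuation = e^(−0.1)·[0.7367·10.6250 + 0.2633·27.9500] = 13.7419; exercise value = 18.5000 > continuation, so V_d = 18.5000 (exercise)
Node 0 (S = 45): continuation = e^(−0.1)·[0.7367·2.6557 + 0.2633·18.5000] = 6.1781; exercise value = 5.0000 ≤ continuation, so V_0 = 6.1781

£6.18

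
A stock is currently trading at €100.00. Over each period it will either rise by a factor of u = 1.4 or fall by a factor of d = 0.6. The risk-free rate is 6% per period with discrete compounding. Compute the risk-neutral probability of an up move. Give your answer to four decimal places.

p = 0.5750

Risk-neutral probability p = (1 + 0.06 − 0.6)/(1.4 − 0.6) = 0.4600/0.8000 = 0.5750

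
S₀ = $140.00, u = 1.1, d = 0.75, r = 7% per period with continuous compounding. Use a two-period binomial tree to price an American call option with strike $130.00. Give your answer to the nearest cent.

$29.08

Risk-neutral probability p = (e^0.07 − 0.75)/(1.1 − 0.75) = 0.3225/0.3500 = 0.9215
Terminal stock prices: S_uu = 169.4, S_ud = 115.5, S_dd = 78.75
Terminal payoffs (S − K): max(39.4, 0) = 39.4, max(-14.5, 0) = 0, max(-51.25, 0) = 0
Node u (S = 154): continuation = e^(−0.07)·[0.9215·39.4000 + 0.0785·0.0000] = 33.8508; exercise value = 24.0000 ≤ continuation, so V_u = 33.8508
Node d (S = 105): continuation = e^(−0.07)·[0.9215·0.0000 + 0.0785·0.0000] = 0.0000; exercise value = 0.0000 ≤ continuation, so V_d = 0.0000
Node 0 (S = 140): continuation = e^(−0.07)·[0.9215·33.8508 + 0.0785·0.0000] = 29.0831; exercise value = 10.0000 ≤ continuation, so V_0 = 29.0831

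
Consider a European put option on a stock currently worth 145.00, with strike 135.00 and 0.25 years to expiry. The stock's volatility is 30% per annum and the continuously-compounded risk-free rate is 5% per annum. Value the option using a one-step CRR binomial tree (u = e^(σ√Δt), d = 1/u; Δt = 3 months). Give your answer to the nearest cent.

CRR parameters: u = e^(σ√Δt) = e^(0.3·√0.25) = 1.1618, d = 1/u = 0.8607
Per-period rate: rΔt = 0.05·0.25 = 0.0125, so R = e^0.0125 = 1.0126
Risk-neutral probability p = (e^0.0125 − 0.8607)/(1.1618 − 0.8607) = 0.1519/0.3011 = 0.5043
Terminal stock prices: S_u = 168.5, S_d = 124.8
Terminal payoffs (K − S): max(-33.47, 0) = 0, max(10.2, 0) = 10.2
Node 0 (S = 145): V_0 = e^(−0.0125)·[0.5043·0.0000 + 0.4957·10.1973] = 4.9916

4.99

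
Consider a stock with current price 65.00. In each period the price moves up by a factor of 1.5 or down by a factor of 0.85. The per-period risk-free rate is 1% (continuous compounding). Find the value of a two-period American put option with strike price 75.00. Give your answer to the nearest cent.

15.61

Risk-neutral probability p = (e^0.01 − 0.85)/(1.5 − 0.85) = 0.1601/0.6500 = 0.2462
Terminal stock prices: S_uu = 146.2, S_ud = 82.88, S_dd = 46.96
Terminal payoffs (K − S): max(-71.25, 0) = 0, max(-7.875, 0) = 0, max(28.04, 0) = 28.04
Node u (S = 97.5): continuation = e^(−0.01)·[0.2462·0.0000 + 0.7538·0.0000] = 0.0000; exercise value = 0.0000 ≤ continuation, so V_u = 0.0000
Node d (S = 55.25): continuation = e^(−0.01)·[0.2462·0.0000 + 0.7538·28.0375] = 20.9235; exercise value = 19.7500 ≤ continuation, so V_d = 20.9235
Node 0 (S = 65): continuation = e^(−0.01)·[0.2462·0.0000 + 0.7538·20.9235] = 15.6146; exercise value = 10.0000 ≤ continuation, so V_0 = 15.6146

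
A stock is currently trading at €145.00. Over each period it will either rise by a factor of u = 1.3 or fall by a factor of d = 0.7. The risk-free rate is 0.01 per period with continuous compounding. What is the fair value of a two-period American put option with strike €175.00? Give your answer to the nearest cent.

€45.70

Risk-neutral probability p = (e^0.01 − 0.7)/(1.3 − 0.7) = 0.3101/0.6000 = 0.5168
Terminal stock prices: S_uu = 245.1, S_ud = 131.9, S_dd = 71.05
Terminal payoffs (K − S): max(-70.05, 0) = 0, max(43.05, 0) = 43.05, max(104, 0) = 104
Node u (S = 188.5): continuation = e^(−0.01)·[0.5168·0.0000 + 0.4832·43.0500] = 20.5969; exercise value = 0.0000 ≤ continuation, so V_u = 20.5969
Node d (S = 101.5): continuation = e^(−0.01)·[0.5168·43.0500 + 0.4832·103.9500] = 71.7587; exercise value = 73.5000 > continuation, so V_d = 73.5000 (exercise)
Node 0 (S = 145): continuation = e^(−0.01)·[0.5168·20.5969 + 0.4832·73.5000] = 45.7030; exercise value = 30.0000 ≤ continuation, so V_0 = 45.7030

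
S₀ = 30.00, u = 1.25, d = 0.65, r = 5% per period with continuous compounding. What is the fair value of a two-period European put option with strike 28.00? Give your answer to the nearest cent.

2.97

Risk-neutral probability p = (e^0.05 − 0.65)/(1.25 − 0.65) = 0.4013/0.6000 = 0.6688
Terminal stock prices: S_uu = 46.88, S_ud = 24.38, S_dd = 12.68
Terminal payoffs (K − S): max(-18.88, 0) = 0, max(3.625, 0) = 3.625, max(15.32, 0) = 15.32
Node u (S = 37.5): V_u = e^(−0.05)·[0.6688·0.0000 + 0.3312·3.6250] = 1.1421
Node d (S = 19.5): V_d = e^(−0.05)·[0.6688·3.6250 + 0.3312·15.3250] = 7.1344
Node 0 (S = 30): V_0 = e^(−0.05)·[0.6688·1.1421 + 0.3312·7.1344] = 2.9743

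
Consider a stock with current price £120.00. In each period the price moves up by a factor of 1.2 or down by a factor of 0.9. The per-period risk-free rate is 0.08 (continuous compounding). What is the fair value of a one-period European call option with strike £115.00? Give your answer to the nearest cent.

£16.36

Risk-neutral probability p = (e^0.08 − 0.9)/(1.2 − 0.9) = 0.1833/0.3000 = 0.6110
Terminal stock prices: S_u = 144, S_d = 108
Terminal payoffs (S − K): max(29, 0) = 29, max(-7, 0) = 0
Node 0 (S = 120): V_0 = e^(−0.08)·[0.6110·29.0000 + 0.3890·0.0000] = 16.3555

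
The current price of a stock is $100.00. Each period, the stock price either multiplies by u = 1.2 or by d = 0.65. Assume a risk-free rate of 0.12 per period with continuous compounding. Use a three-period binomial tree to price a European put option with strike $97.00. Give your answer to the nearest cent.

$2.28

Risk-neutral probability p = (e^0.12 − 0.65)/(1.2 − 0.65) = 0.4775/0.5500 = 0.8682
Terminal stock prices: S_uuu = 172.8, S_uud = 93.6, S_udd = 50.7, S_ddd = 27.46
Terminal payoffs (K − S): max(-75.8, 0) = 0, max(3.4, 0) = 3.4, max(46.3, 0) = 46.3, max(69.54, 0) = 69.54
Node uu (S = 144): V_uu = e^(−0.12)·[0.8682·0.0000 + 0.1318·3.4000] = 0.3975
Node ud (S = 78): V_ud = e^(−0.12)·[0.8682·3.4000 + 0.1318·46.3000] = 8.0313
Node dd (S = 42.25): V_dd = e^(−0.12)·[0.8682·46.3000 + 0.1318·69.5375] = 43.7813
Node u (S = 120): V_u = e^(−0.12)·[0.8682·0.3975 + 0.1318·8.0313] = 1.2451
Node d (S = 65): V_d = e^(−0.12)·[0.8682·8.0313 + 0.1318·43.7813] = 11.3029
Node 0 (S = 100): V_0 = e^(−0.12)·[0.8682·1.2451 + 0.1318·11.3029] = 2.2802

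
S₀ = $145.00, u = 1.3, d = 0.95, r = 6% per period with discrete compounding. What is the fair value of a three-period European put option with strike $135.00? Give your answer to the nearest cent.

$2.89

Risk-neutral probability p = (1 + 0.06 − 0.95)/(1.3 − 0.95) = 0.1100/0.3500 = 0.3143
Terminal stock prices: S_uuu = 318.6, S_uud = 232.8, S_udd = 170.1, S_ddd = 124.3
Terminal payoffs (K − S): max(-183.6, 0) = 0, max(-97.8, 0) = 0, max(-35.12, 0) = 0, max(10.68, 0) = 10.68
Node uu (S = 245.1): V_uu = 1/1.06·[0.3143·0.0000 + 0.6857·0.0000] = 0.0000
Node ud (S = 179.1): V_ud = 1/1.06·[0.3143·0.0000 + 0.6857·0.0000] = 0.0000
Node dd (S = 130.9): V_dd = 1/1.06·[0.3143·0.0000 + 0.6857·10.6806] = 6.9093
Node u (S = 188.5): V_u = 1/1.06·[0.3143·0.0000 + 0.6857·0.0000] = 0.0000
Node d (S = 137.8): V_d = 1/1.06·[0.3143·0.0000 + 0.6857·6.9093] = 4.4696
Node 0 (S = 145): V_0 = 1/1.06·[0.3143·0.0000 + 0.6857·4.4696] = 2.8914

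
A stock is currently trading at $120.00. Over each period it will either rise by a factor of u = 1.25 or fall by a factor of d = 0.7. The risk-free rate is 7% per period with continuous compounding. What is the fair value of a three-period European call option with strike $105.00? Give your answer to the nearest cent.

$42.03

Risk-neutral probability p = (e^0.07 − 0.7)/(1.25 − 0.7) = 0.3725/0.5500 = 0.6773
Terminal stock prices: S_uuu = 234.4, S_uud = 131.2, S_udd = 73.5, S_ddd = 41.16
Terminal payoffs (S − K): max(129.4, 0) = 129.4, max(26.25, 0) = 26.25, max(-31.5, 0) = 0, max(-63.84, 0) = 0
Node uu (S = 187.5): V_uu = e^(−0.07)·[0.6773·129.3750 + 0.3227·26.2500] = 89.5986
Node ud (S = 105): V_ud = e^(−0.07)·[0.6773·26.2500 + 0.3227·0.0000] = 16.5768
Node dd (S = 58.8): V_dd = e^(−0.07)·[0.6773·0.0000 + 0.3227·0.0000] = 0.0000
Node u (S = 150): V_u = e^(−0.07)·[0.6773·89.5986 + 0.3227·16.5768] = 61.5693
Node d (S = 84): V_d = e^(−0.07)·[0.6773·16.5768 + 0.3227·0.0000] = 10.4683
Node 0 (S = 120): V_0 = e^(−0.07)·[0.6773·61.5693 + 0.3227·10.4683] = 42.0308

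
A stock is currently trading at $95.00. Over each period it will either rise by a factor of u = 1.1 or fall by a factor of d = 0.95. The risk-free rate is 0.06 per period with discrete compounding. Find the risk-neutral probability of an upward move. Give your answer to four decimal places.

Risk-neutral probability p = (1 + 0.06 − 0.95)/(1.1 − 0.95) = 0.1100/0.1500 = 0.7333

p = 0.7333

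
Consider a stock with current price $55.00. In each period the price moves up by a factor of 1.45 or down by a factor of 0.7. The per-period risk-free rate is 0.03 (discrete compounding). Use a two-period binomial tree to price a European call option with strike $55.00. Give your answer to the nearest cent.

Risk-neutral probability p = (1 + 0.03 − 0.7)/(1.45 − 0.7) = 0.3300/0.7500 = 0.4400
Terminal stock prices: S_uu = 115.6, S_ud = 55.82, S_dd = 26.95
Terminal payoffs (S − K): max(60.64, 0) = 60.64, max(0.825, 0) = 0.825, max(-28.05, 0) = 0
Node u (S = 79.75): V_u = 1/1.03·[0.4400·60.6375 + 0.5600·0.8250] = 26.3519
Node d (S = 38.5): V_d = 1/1.03·[0.4400·0.8250 + 0.5600·0.0000] = 0.3524
Node 0 (S = 55): V_0 = 1/1.03·[0.4400·26.3519 + 0.5600·0.3524] = 11.4488

$11.45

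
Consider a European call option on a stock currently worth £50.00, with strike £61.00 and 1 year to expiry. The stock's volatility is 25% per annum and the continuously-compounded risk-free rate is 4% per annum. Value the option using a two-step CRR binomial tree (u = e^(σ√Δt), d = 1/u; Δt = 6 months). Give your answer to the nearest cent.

£2.58

CRR parameters: u = e^(σ√Δt) = e^(0.25·√0.5) = 1.1934, d = 1/u = 0.8380
Per-period rate: rΔt = 0.04·0.5 = 0.02, so R = e^0.02 = 1.0202
Risk-neutral probability p = (e^0.02 − 0.8380)/(1.1934 − 0.8380) = 0.1822/0.3554 = 0.5128
Terminal stock prices: S_uu = 71.21, S_ud = 50, S_dd = 35.11
Terminal payoffs (S − K): max(10.21, 0) = 10.21, max(-11, 0) = 0, max(-25.89, 0) = 0
Node u (S = 59.67): V_u = e^(−0.02)·[0.5128·10.2060 + 0.4872·0.0000] = 5.1296
Node d (S = 41.9): V_d = e^(−0.02)·[0.5128·0.0000 + 0.4872·0.0000] = 0.0000
Node 0 (S = 50): V_0 = e^(−0.02)·[0.5128·5.1296 + 0.4872·0.0000] = 2.5782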